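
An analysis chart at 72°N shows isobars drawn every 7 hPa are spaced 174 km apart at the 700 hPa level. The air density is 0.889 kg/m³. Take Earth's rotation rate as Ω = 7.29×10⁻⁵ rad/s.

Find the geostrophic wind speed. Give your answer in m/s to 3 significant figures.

Coriolis parameter at 72°N:
f = 2Ω sin φ = 2 × 7.29×10⁻⁵ × sin 72° = 1.39×10⁻⁴ s⁻¹
Pressure gradient: |∂P/∂n| = 700 Pa / 174000 m = 4.02×10⁻³ Pa/m
Geostrophic balance (pressure-gradient force = Coriolis force):
V_g = (1/(fρ)) |∂P/∂n| = 4.02×10⁻³ / (1.39×10⁻⁴ × 0.889) = 32.6 m/s

32.6 m/s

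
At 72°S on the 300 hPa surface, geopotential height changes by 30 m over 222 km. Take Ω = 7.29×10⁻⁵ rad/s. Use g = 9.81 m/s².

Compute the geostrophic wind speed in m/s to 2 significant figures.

9.6 m/s

Coriolis parameter at 72°S:
f = 2Ω sin φ = 2 × 7.29×10⁻⁵ × sin 72° = 1.39×10⁻⁴ s⁻¹
Height gradient: |∂Z/∂n| = 30 m / 222000 m = 1.35×10⁻⁴
On a pressure surface, geostrophic balance gives V_g = (g/f)|∂Z/∂n|:
V_g = 9.81 × 1.35×10⁻⁴ / 1.39×10⁻⁴ = 9.56 m/s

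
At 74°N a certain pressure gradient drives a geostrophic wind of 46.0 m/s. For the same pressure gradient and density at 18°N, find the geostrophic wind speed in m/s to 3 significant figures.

143 m/s

With the same pressure gradient and density, V_g ∝ 1/f ∝ 1/sin φ.
V₂ = V₁ · sin φ₁ / sin φ₂ = 46.0 × sin 74° / sin 18°
V₂ = 46.0 × 0.9613/0.3090 = 143 m/s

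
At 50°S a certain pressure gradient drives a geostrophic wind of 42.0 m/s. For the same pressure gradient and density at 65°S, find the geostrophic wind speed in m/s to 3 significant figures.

With the same pressure gradient and density, V_g ∝ 1/f ∝ 1/sin φ.
V₂ = V₁ · sin φ₁ / sin φ₂ = 42.0 × sin 50° / sin 65°
V₂ = 42.0 × 0.7660/0.9063 = 35.5 m/s

35.5 m/s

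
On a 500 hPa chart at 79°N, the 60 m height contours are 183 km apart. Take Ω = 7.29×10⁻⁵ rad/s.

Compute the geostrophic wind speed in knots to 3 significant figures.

43.7 knots

Coriolis parameter at 79°N:
f = 2Ω sin φ = 2 × 7.29×10⁻⁵ × sin 79° = 1.43×10⁻⁴ s⁻¹
Height gradient: |∂Z/∂n| = 60 m / 183000 m = 3.28×10⁻⁴
On a pressure surface, geostrophic balance gives V_g = (g/f)|∂Z/∂n|:
V_g = 9.81 × 3.28×10⁻⁴ / 1.43×10⁻⁴ = 22.5 m/s
Converting: 22.5 m/s × 1.944 = 43.7 knots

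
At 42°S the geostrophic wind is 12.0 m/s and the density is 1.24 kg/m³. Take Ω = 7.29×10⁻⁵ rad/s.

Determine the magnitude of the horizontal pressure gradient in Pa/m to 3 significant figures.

1.45×10⁻³ Pa/m

Coriolis parameter at 42°S:
f = 2Ω sin φ = 2 × 7.29×10⁻⁵ × sin 42° = 9.76×10⁻⁵ s⁻¹
Geostrophic balance rearranged: |∂P/∂n| = f ρ V_g
|∂P/∂n| = 9.76×10⁻⁵ × 1.24 × 12.0 = 1.45×10⁻³ Pa/m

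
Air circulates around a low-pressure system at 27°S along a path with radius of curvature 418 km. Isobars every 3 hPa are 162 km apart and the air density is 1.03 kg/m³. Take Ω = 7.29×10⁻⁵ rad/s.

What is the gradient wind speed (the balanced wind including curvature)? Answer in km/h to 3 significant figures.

Coriolis parameter at 27°S:
f = 2Ω sin φ = 2 × 7.29×10⁻⁵ × sin 27° = 6.62×10⁻⁵ s⁻¹
Pressure gradient: |∂P/∂n| = 300 Pa / 162000 m = 1.85×10⁻³ Pa/m
Geostrophic speed: V_g = |∂P/∂n|/(fρ) = 1.85×10⁻³/(6.62×10⁻⁵ × 1.03) = 27.2 m/s
Around a low, centrifugal force acts outward with Coriolis, so pressure-gradient force balances both:
(1/ρ)|∂P/∂n| = fV + V²/R  →  V² + fR·V − fR·V_g = 0
With fR = 6.62×10⁻⁵ × 418×10³ m = 27.7 m/s:
V = [−fR + √((fR)² + 4 fR V_g)]/2 = [−27.7 + √(27.7² + 4×27.7×27.2)]/2 = 16.9 m/s
Subgeostrophic (V < V_g = 27.2 m/s), as expected around a low.
Converting: 16.9 m/s × 3.6 = 60.7 km/h

60.7 km/h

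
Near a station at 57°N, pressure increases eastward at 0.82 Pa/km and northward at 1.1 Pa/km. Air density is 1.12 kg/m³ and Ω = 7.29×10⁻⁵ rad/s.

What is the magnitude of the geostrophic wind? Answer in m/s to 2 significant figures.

Coriolis parameter at 57°N:
f = 2Ω sin φ = 2 × 7.29×10⁻⁵ × sin 57° = 1.22×10⁻⁴ s⁻¹
Component geostrophic relations (x east, y north):
u_g = −(1/(fρ)) ∂P/∂y,  v_g = (1/(fρ)) ∂P/∂x
u_g = −(1.1×10⁻³)/(1.22×10⁻⁴ × 1.12) = −8.03 m/s;  v_g = (0.82×10⁻³)/(1.22×10⁻⁴ × 1.12) = 5.99 m/s
|V_g| = √(u_g² + v_g²) = 10.0 m/s

10 m/s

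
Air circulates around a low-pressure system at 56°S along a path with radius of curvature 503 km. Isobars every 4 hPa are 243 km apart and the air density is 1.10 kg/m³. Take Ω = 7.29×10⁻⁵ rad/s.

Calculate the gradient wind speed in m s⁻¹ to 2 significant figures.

Coriolis parameter at 56°S:
f = 2Ω sin φ = 2 × 7.29×10⁻⁵ × sin 56° = 1.21×10⁻⁴ s⁻¹
Pressure gradient: |∂P/∂n| = 400 Pa / 243000 m = 1.65×10⁻³ Pa/m
Geostrophic speed: V_g = |∂P/∂n|/(fρ) = 1.65×10⁻³/(1.21×10⁻⁴ × 1.10) = 12.4 m/s
Around a low, centrifugal force acts outward with Coriolis, so pressure-gradient force balances both:
(1/ρ)|∂P/∂n| = fV + V²/R  →  V² + fR·V − fR·V_g = 0
With fR = 1.21×10⁻⁴ × 503×10³ m = 60.8 m/s:
V = [−fR + √((fR)² + 4 fR V_g)]/2 = [−60.8 + √(60.8² + 4×60.8×12.4)]/2 = 10.5 m/s
Subgeostrophic (V < V_g = 12.4 m/s), as expected around a low.

11 m s⁻¹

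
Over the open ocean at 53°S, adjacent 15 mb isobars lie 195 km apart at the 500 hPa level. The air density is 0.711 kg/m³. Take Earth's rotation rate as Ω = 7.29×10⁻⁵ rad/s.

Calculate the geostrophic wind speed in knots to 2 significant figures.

Coriolis parameter at 53°S:
f = 2Ω sin φ = 2 × 7.29×10⁻⁵ × sin 53° = 1.16×10⁻⁴ s⁻¹
Pressure gradient: |∂P/∂n| = 1500 Pa / 195000 m = 7.69×10⁻³ Pa/m
Geostrophic balance (pressure-gradient force = Coriolis force):
V_g = (1/(fρ)) |∂P/∂n| = 7.69×10⁻³ / (1.16×10⁻⁴ × 0.711) = 92.9 m/s
Converting: 92.9 m/s × 1.944 = 180 knots

180 knots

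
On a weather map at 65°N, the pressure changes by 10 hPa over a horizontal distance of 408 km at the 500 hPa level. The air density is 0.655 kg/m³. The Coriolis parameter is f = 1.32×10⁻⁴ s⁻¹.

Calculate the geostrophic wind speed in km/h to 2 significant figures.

Pressure gradient: |∂P/∂n| = 1000 Pa / 408000 m = 2.45×10⁻³ Pa/m
Geostrophic balance (pressure-gradient force = Coriolis force):
V_g = (1/(fρ)) |∂P/∂n| = 2.45×10⁻³ / (1.32×10⁻⁴ × 0.655) = 28.3 m/s
Converting: 28.3 m/s × 3.6 = 100 km/h

100 km/h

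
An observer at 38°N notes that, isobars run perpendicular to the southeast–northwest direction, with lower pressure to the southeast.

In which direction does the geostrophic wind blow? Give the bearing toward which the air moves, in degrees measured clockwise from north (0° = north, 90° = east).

The pressure-gradient force points toward the southeast (bearing 135°).
Geostrophic balance: in the Northern Hemisphere the Coriolis force deflects motion to the right, so the geostrophic wind blows 90° to the right of the pressure-gradient force (low pressure on the left).
Rotating 135° by 90° clockwise gives 225° — the wind blows toward the southwest.

225°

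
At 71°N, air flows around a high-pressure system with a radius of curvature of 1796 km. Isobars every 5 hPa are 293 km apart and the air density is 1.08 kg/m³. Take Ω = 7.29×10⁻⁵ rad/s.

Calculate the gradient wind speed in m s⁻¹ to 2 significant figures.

Coriolis parameter at 71°N:
f = 2Ω sin φ = 2 × 7.29×10⁻⁵ × sin 71° = 1.38×10⁻⁴ s⁻¹
Pressure gradient: |∂P/∂n| = 500 Pa / 293000 m = 1.71×10⁻³ Pa/m
Geostrophic speed: V_g = |∂P/∂n|/(fρ) = 1.71×10⁻³/(1.38×10⁻⁴ × 1.08) = 11.5 m/s
Around a high, pressure-gradient force acts outward with centrifugal, so Coriolis balances both:
fV = (1/ρ)|∂P/∂n| + V²/R  →  V² − fR·V + fR·V_g = 0
With fR = 1.38×10⁻⁴ × 1796×10³ m = 248 m/s:
V = [fR − √((fR)² − 4 fR V_g)]/2 = [248 − √(248² − 4×248×11.5)]/2 = 12 m/s
Supergeostrophic (V > V_g = 11.5 m/s), as expected around a high.

12 m s⁻¹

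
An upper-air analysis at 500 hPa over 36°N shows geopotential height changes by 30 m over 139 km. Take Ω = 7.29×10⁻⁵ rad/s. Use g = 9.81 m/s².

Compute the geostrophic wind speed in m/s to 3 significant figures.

Coriolis parameter at 36°N:
f = 2Ω sin φ = 2 × 7.29×10⁻⁵ × sin 36° = 8.57×10⁻⁵ s⁻¹
Height gradient: |∂Z/∂n| = 30 m / 139000 m = 2.16×10⁻⁴
On a pressure surface, geostrophic balance gives V_g = (g/f)|∂Z/∂n|:
V_g = 9.81 × 2.16×10⁻⁴ / 8.57×10⁻⁵ = 24.7 m/s

24.7 m/s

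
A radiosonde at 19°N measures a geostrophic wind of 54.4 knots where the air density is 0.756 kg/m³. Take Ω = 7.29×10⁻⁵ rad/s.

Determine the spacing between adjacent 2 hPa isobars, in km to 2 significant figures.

200 km

Coriolis parameter at 19°N:
f = 2Ω sin φ = 2 × 7.29×10⁻⁵ × sin 19° = 4.75×10⁻⁵ s⁻¹
Wind speed in SI: 54.4 knots = 28.0 m/s
Geostrophic balance rearranged: |∂P/∂n| = f ρ V_g
|∂P/∂n| = 4.75×10⁻⁵ × 0.756 × 28.0 = 1.00×10⁻³ Pa/m
Isobar spacing: Δn = ΔP/|∂P/∂n| = 200 Pa / 1.00×10⁻³ Pa/m = 199146 m ≈ 200 km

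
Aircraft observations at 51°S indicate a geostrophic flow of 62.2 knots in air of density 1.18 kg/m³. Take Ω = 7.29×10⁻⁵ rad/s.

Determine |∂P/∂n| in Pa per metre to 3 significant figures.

4.28×10⁻³ Pa/m

Coriolis parameter at 51°S:
f = 2Ω sin φ = 2 × 7.29×10⁻⁵ × sin 51° = 1.13×10⁻⁴ s⁻¹
Wind speed in SI: 62.2 knots = 32.0 m/s
Geostrophic balance rearranged: |∂P/∂n| = f ρ V_g
|∂P/∂n| = 1.13×10⁻⁴ × 1.18 × 32.0 = 4.28×10⁻³ Pa/m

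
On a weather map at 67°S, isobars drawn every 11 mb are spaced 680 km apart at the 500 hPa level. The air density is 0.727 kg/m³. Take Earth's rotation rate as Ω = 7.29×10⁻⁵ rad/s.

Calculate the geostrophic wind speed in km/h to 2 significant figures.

60 km/h

Coriolis parameter at 67°S:
f = 2Ω sin φ = 2 × 7.29×10⁻⁵ × sin 67° = 1.34×10⁻⁴ s⁻¹
Pressure gradient: |∂P/∂n| = 1100 Pa / 680000 m = 1.62×10⁻³ Pa/m
Geostrophic balance (pressure-gradient force = Coriolis force):
V_g = (1/(fρ)) |∂P/∂n| = 1.62×10⁻³ / (1.34×10⁻⁴ × 0.727) = 16.6 m/s
Converting: 16.6 m/s × 3.6 = 60 km/h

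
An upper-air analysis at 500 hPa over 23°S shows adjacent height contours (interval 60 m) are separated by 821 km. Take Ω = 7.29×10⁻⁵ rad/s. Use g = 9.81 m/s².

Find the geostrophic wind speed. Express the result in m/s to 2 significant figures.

Coriolis parameter at 23°S:
f = 2Ω sin φ = 2 × 7.29×10⁻⁵ × sin 23° = 5.70×10⁻⁵ s⁻¹
Height gradient: |∂Z/∂n| = 60 m / 821000 m = 7.31×10⁻⁵
On a pressure surface, geostrophic balance gives V_g = (g/f)|∂Z/∂n|:
V_g = 9.81 × 7.31×10⁻⁵ / 5.70×10⁻⁵ = 12.6 m/s

13 m/s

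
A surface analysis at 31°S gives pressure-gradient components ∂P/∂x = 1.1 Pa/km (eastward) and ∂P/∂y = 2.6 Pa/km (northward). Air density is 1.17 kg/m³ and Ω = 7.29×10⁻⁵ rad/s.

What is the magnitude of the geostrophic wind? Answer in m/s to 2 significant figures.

Coriolis parameter at 31°S:
f = 2Ω sin φ = 2 × 7.29×10⁻⁵ × sin 31° = 7.51×10⁻⁵ s⁻¹
In the Southern Hemisphere f is negative: f = −7.51×10⁻⁵ s⁻¹.
Component geostrophic relations (x east, y north):
u_g = −(1/(fρ)) ∂P/∂y,  v_g = (1/(fρ)) ∂P/∂x
u_g = −(2.6×10⁻³)/(−7.51×10⁻⁵ × 1.17) = 29.6 m/s;  v_g = (1.1×10⁻³)/(−7.51×10⁻⁵ × 1.17) = −12.5 m/s
|V_g| = √(u_g² + v_g²) = 32.1 m/s

32 m/s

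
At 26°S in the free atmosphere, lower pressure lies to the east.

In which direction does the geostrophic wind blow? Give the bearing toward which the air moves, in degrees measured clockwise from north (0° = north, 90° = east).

The pressure-gradient force points toward the east (bearing 090°).
Geostrophic balance: in the Southern Hemisphere the Coriolis force deflects motion to the left, so the geostrophic wind blows 90° to the left of the pressure-gradient force (low pressure on the right).
Rotating 090° by 90° counterclockwise gives 000° — the wind blows toward the north.

000°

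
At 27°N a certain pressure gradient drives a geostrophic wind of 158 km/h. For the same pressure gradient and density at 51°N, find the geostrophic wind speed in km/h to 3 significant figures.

With the same pressure gradient and density, V_g ∝ 1/f ∝ 1/sin φ.
V₂ = V₁ · sin φ₁ / sin φ₂ = 158 × sin 27° / sin 51°
V₂ = 158 × 0.4540/0.7771 = 92.3 km/h

92.3 km/h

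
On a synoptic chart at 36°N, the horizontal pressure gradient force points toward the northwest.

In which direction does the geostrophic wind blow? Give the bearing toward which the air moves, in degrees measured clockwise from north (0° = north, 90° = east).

045°

The pressure-gradient force points toward the northwest (bearing 315°).
Geostrophic balance: in the Northern Hemisphere the Coriolis force deflects motion to the right, so the geostrophic wind blows 90° to the right of the pressure-gradient force (low pressure on the left).
Rotating 315° by 90° clockwise gives 045° — the wind blows toward the northeast.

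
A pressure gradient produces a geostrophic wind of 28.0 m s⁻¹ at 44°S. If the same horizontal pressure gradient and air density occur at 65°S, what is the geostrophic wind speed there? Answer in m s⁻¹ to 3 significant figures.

With the same pressure gradient and density, V_g ∝ 1/f ∝ 1/sin φ.
V₂ = V₁ · sin φ₁ / sin φ₂ = 28.0 × sin 44° / sin 65°
V₂ = 28.0 × 0.6947/0.9063 = 21.5 m s⁻¹

21.5 m s⁻¹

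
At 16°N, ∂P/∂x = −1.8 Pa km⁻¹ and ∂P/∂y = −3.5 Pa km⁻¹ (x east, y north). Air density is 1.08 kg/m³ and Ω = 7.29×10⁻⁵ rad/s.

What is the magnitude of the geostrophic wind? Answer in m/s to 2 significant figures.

91 m/s

Coriolis parameter at 16°N:
f = 2Ω sin φ = 2 × 7.29×10⁻⁵ × sin 16° = 4.02×10⁻⁵ s⁻¹
Component geostrophic relations (x east, y north):
u_g = −(1/(fρ)) ∂P/∂y,  v_g = (1/(fρ)) ∂P/∂x
u_g = −(−3.5×10⁻³)/(4.02×10⁻⁵ × 1.08) = 80.6 m/s;  v_g = (−1.8×10⁻³)/(4.02×10⁻⁵ × 1.08) = −41.5 m/s
|V_g| = √(u_g² + v_g²) = 90.7 m/s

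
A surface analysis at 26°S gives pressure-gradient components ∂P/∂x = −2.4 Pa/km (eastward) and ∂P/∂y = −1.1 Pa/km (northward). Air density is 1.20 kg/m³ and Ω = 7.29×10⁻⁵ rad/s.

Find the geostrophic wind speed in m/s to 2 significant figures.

34 m/s

Coriolis parameter at 26°S:
f = 2Ω sin φ = 2 × 7.29×10⁻⁵ × sin 26° = 6.39×10⁻⁵ s⁻¹
In the Southern Hemisphere f is negative: f = −6.39×10⁻⁵ s⁻¹.
Component geostrophic relations (x east, y north):
u_g = −(1/(fρ)) ∂P/∂y,  v_g = (1/(fρ)) ∂P/∂x
u_g = −(−1.1×10⁻³)/(−6.39×10⁻⁵ × 1.20) = −14.3 m/s;  v_g = (−2.4×10⁻³)/(−6.39×10⁻⁵ × 1.20) = 31.3 m/s
|V_g| = √(u_g² + v_g²) = 34.4 m/s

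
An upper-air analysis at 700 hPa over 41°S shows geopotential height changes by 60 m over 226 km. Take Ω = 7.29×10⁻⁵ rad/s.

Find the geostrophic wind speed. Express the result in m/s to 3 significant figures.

Coriolis parameter at 41°S:
f = 2Ω sin φ = 2 × 7.29×10⁻⁵ × sin 41° = 9.57×10⁻⁵ s⁻¹
Height gradient: |∂Z/∂n| = 60 m / 226000 m = 2.65×10⁻⁴
On a pressure surface, geostrophic balance gives V_g = (g/f)|∂Z/∂n|:
V_g = 9.81 × 2.65×10⁻⁴ / 9.57×10⁻⁵ = 27.2 m/s

27.2 m/s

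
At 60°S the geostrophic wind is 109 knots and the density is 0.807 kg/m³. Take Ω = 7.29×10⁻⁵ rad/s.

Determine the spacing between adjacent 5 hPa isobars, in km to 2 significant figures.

Coriolis parameter at 60°S:
f = 2Ω sin φ = 2 × 7.29×10⁻⁵ × sin 60° = 1.26×10⁻⁴ s⁻¹
Wind speed in SI: 109 knots = 56.1 m/s
Geostrophic balance rearranged: |∂P/∂n| = f ρ V_g
|∂P/∂n| = 1.26×10⁻⁴ × 0.807 × 56.1 = 5.71×10⁻³ Pa/m
Isobar spacing: Δn = ΔP/|∂P/∂n| = 500 Pa / 5.71×10⁻³ Pa/m = 87507 m ≈ 88 km

88 km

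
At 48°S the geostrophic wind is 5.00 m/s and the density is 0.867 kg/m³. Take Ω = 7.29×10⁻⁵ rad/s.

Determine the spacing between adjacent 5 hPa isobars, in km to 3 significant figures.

1060 km

Coriolis parameter at 48°S:
f = 2Ω sin φ = 2 × 7.29×10⁻⁵ × sin 48° = 1.08×10⁻⁴ s⁻¹
Geostrophic balance rearranged: |∂P/∂n| = f ρ V_g
|∂P/∂n| = 1.08×10⁻⁴ × 0.867 × 5.00 = 4.70×10⁻⁴ Pa/m
Isobar spacing: Δn = ΔP/|∂P/∂n| = 500 Pa / 4.70×10⁻⁴ Pa/m = 1064510 m ≈ 1060 km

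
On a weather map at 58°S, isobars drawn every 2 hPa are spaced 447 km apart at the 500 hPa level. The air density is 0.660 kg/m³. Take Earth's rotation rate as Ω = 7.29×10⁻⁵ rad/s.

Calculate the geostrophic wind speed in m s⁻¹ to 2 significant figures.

5.5 m s⁻¹

Coriolis parameter at 58°S:
f = 2Ω sin φ = 2 × 7.29×10⁻⁵ × sin 58° = 1.24×10⁻⁴ s⁻¹
Pressure gradient: |∂P/∂n| = 200 Pa / 447000 m = 4.47×10⁻⁴ Pa/m
Geostrophic balance (pressure-gradient force = Coriolis force):
V_g = (1/(fρ)) |∂P/∂n| = 4.47×10⁻⁴ / (1.24×10⁻⁴ × 0.660) = 5.48 m/s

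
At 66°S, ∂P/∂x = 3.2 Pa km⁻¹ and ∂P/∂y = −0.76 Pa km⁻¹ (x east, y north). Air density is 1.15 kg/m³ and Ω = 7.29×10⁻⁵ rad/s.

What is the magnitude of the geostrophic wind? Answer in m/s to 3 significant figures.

Coriolis parameter at 66°S:
f = 2Ω sin φ = 2 × 7.29×10⁻⁵ × sin 66° = 1.33×10⁻⁴ s⁻¹
In the Southern Hemisphere f is negative: f = −1.33×10⁻⁴ s⁻¹.
Component geostrophic relations (x east, y north):
u_g = −(1/(fρ)) ∂P/∂y,  v_g = (1/(fρ)) ∂P/∂x
u_g = −(−0.76×10⁻³)/(−1.33×10⁻⁴ × 1.15) = −4.96 m/s;  v_g = (3.2×10⁻³)/(−1.33×10⁻⁴ × 1.15) = −20.9 m/s
|V_g| = √(u_g² + v_g²) = 21.5 m/s

21.5 m/s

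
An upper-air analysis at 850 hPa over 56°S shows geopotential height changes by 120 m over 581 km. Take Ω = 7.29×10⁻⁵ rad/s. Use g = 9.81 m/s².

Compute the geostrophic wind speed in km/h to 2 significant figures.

60 km/h

Coriolis parameter at 56°S:
f = 2Ω sin φ = 2 × 7.29×10⁻⁵ × sin 56° = 1.21×10⁻⁴ s⁻¹
Height gradient: |∂Z/∂n| = 120 m / 581000 m = 2.07×10⁻⁴
On a pressure surface, geostrophic balance gives V_g = (g/f)|∂Z/∂n|:
V_g = 9.81 × 2.07×10⁻⁴ / 1.21×10⁻⁴ = 16.8 m/s
Converting: 16.8 m/s × 3.6 = 60 km/h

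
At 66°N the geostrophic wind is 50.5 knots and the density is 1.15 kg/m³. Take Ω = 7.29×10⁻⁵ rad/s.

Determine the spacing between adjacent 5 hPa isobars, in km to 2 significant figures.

130 km

Coriolis parameter at 66°N:
f = 2Ω sin φ = 2 × 7.29×10⁻⁵ × sin 66° = 1.33×10⁻⁴ s⁻¹
Wind speed in SI: 50.5 knots = 26.0 m/s
Geostrophic balance rearranged: |∂P/∂n| = f ρ V_g
|∂P/∂n| = 1.33×10⁻⁴ × 1.15 × 26.0 = 3.98×10⁻³ Pa/m
Isobar spacing: Δn = ΔP/|∂P/∂n| = 500 Pa / 3.98×10⁻³ Pa/m = 125648 m ≈ 130 km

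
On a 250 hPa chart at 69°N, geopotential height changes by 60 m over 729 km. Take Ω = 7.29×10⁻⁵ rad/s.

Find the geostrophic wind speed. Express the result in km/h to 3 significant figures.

21.4 km/h

Coriolis parameter at 69°N:
f = 2Ω sin φ = 2 × 7.29×10⁻⁵ × sin 69° = 1.36×10⁻⁴ s⁻¹
Height gradient: |∂Z/∂n| = 60 m / 729000 m = 8.23×10⁻⁵
On a pressure surface, geostrophic balance gives V_g = (g/f)|∂Z/∂n|:
V_g = 9.81 × 8.23×10⁻⁵ / 1.36×10⁻⁴ = 5.93 m/s
Converting: 5.93 m/s × 3.6 = 21.4 km/h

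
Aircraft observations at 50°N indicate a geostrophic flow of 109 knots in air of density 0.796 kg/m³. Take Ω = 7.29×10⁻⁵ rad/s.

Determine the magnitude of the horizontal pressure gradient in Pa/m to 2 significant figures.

5.0×10⁻³ Pa/m

Coriolis parameter at 50°N:
f = 2Ω sin φ = 2 × 7.29×10⁻⁵ × sin 50° = 1.12×10⁻⁴ s⁻¹
Wind speed in SI: 109 knots = 56.1 m/s
Geostrophic balance rearranged: |∂P/∂n| = f ρ V_g
|∂P/∂n| = 1.12×10⁻⁴ × 0.796 × 56.1 = 4.99×10⁻³ Pa/m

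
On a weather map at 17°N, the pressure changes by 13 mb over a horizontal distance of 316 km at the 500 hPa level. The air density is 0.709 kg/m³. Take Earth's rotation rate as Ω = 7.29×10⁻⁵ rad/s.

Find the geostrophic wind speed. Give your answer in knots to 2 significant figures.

Coriolis parameter at 17°N:
f = 2Ω sin φ = 2 × 7.29×10⁻⁵ × sin 17° = 4.26×10⁻⁵ s⁻¹
Pressure gradient: |∂P/∂n| = 1300 Pa / 316000 m = 4.11×10⁻³ Pa/m
Geostrophic balance (pressure-gradient force = Coriolis force):
V_g = (1/(fρ)) |∂P/∂n| = 4.11×10⁻³ / (4.26×10⁻⁵ × 0.709) = 136 m/s
Converting: 136 m/s × 1.944 = 260 knots

260 knots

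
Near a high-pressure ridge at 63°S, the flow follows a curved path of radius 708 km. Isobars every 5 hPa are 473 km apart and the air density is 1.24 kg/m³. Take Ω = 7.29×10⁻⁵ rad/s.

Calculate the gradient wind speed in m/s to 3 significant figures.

7.11 m/s

Coriolis parameter at 63°S:
f = 2Ω sin φ = 2 × 7.29×10⁻⁵ × sin 63° = 1.30×10⁻⁴ s⁻¹
Pressure gradient: |∂P/∂n| = 500 Pa / 473000 m = 1.06×10⁻³ Pa/m
Geostrophic speed: V_g = |∂P/∂n|/(fρ) = 1.06×10⁻³/(1.30×10⁻⁴ × 1.24) = 6.56 m/s
Around a high, pressure-gradient force acts outward with centrifugal, so Coriolis balances both:
fV = (1/ρ)|∂P/∂n| + V²/R  →  V² − fR·V + fR·V_g = 0
With fR = 1.30×10⁻⁴ × 708×10³ m = 92.0 m/s:
V = [fR − √((fR)² − 4 fR V_g)]/2 = [92.0 − √(92.0² − 4×92.0×6.56)]/2 = 7.11 m/s
Supergeostrophic (V > V_g = 6.56 m/s), as expected around a high.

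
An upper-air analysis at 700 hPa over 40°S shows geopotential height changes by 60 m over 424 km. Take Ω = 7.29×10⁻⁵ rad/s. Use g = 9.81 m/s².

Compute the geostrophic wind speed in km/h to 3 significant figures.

Coriolis parameter at 40°S:
f = 2Ω sin φ = 2 × 7.29×10⁻⁵ × sin 40° = 9.37×10⁻⁵ s⁻¹
Height gradient: |∂Z/∂n| = 60 m / 424000 m = 1.42×10⁻⁴
On a pressure surface, geostrophic balance gives V_g = (g/f)|∂Z/∂n|:
V_g = 9.81 × 1.42×10⁻⁴ / 9.37×10⁻⁵ = 14.8 m/s
Converting: 14.8 m/s × 3.6 = 53.3 km/h

53.3 km/h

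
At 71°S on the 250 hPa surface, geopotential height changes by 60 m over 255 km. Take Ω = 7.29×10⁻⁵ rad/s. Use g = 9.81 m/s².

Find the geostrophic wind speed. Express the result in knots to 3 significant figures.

32.5 knots

Coriolis parameter at 71°S:
f = 2Ω sin φ = 2 × 7.29×10⁻⁵ × sin 71° = 1.38×10⁻⁴ s⁻¹
Height gradient: |∂Z/∂n| = 60 m / 255000 m = 2.35×10⁻⁴
On a pressure surface, geostrophic balance gives V_g = (g/f)|∂Z/∂n|:
V_g = 9.81 × 2.35×10⁻⁴ / 1.38×10⁻⁴ = 16.7 m/s
Converting: 16.7 m/s × 1.944 = 32.5 knots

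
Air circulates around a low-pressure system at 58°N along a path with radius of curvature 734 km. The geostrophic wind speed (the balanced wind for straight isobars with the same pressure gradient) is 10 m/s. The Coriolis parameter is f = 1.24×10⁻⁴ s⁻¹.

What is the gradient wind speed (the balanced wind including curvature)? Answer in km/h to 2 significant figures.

Around a low, centrifugal force acts outward with Coriolis, so pressure-gradient force balances both:
(1/ρ)|∂P/∂n| = fV + V²/R  →  V² + fR·V − fR·V_g = 0
With fR = 1.24×10⁻⁴ × 734×10³ m = 91.0 m/s:
V = [−fR + √((fR)² + 4 fR V_g)]/2 = [−91.0 + √(91.0² + 4×91.0×10)]/2 = 9.09 m/s
Subgeostrophic (V < V_g = 10 m/s), as expected around a low.
Converting: 9.09 m/s × 3.6 = 33 km/h

33 km/h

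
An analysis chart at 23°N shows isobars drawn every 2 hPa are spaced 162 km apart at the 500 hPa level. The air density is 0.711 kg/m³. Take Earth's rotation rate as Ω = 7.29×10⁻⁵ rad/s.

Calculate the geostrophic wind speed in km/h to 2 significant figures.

Coriolis parameter at 23°N:
f = 2Ω sin φ = 2 × 7.29×10⁻⁵ × sin 23° = 5.70×10⁻⁵ s⁻¹
Pressure gradient: |∂P/∂n| = 200 Pa / 162000 m = 1.23×10⁻³ Pa/m
Geostrophic balance (pressure-gradient force = Coriolis force):
V_g = (1/(fρ)) |∂P/∂n| = 1.23×10⁻³ / (5.70×10⁻⁵ × 0.711) = 30.5 m/s
Converting: 30.5 m/s × 3.6 = 110 km/h

110 km/h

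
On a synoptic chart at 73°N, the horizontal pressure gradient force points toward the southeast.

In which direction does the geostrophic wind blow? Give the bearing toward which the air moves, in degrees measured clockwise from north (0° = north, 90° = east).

225°

The pressure-gradient force points toward the southeast (bearing 135°).
Geostrophic balance: in the Northern Hemisphere the Coriolis force deflects motion to the right, so the geostrophic wind blows 90° to the right of the pressure-gradient force (low pressure on the left).
Rotating 135° by 90° clockwise gives 225° — the wind blows toward the southwest.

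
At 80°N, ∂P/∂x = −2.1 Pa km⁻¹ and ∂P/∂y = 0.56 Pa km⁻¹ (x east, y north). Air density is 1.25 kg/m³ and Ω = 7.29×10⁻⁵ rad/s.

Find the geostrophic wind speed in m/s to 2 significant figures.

12 m/s

Coriolis parameter at 80°N:
f = 2Ω sin φ = 2 × 7.29×10⁻⁵ × sin 80° = 1.44×10⁻⁴ s⁻¹
Component geostrophic relations (x east, y north):
u_g = −(1/(fρ)) ∂P/∂y,  v_g = (1/(fρ)) ∂P/∂x
u_g = −(0.56×10⁻³)/(1.44×10⁻⁴ × 1.25) = −3.12 m/s;  v_g = (−2.1×10⁻³)/(1.44×10⁻⁴ × 1.25) = −11.7 m/s
|V_g| = √(u_g² + v_g²) = 12.1 m/s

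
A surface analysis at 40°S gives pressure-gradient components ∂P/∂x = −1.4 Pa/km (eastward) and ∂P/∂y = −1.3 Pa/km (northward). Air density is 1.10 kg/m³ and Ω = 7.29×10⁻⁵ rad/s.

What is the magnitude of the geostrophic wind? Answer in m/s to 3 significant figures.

18.5 m/s

Coriolis parameter at 40°S:
f = 2Ω sin φ = 2 × 7.29×10⁻⁵ × sin 40° = 9.37×10⁻⁵ s⁻¹
In the Southern Hemisphere f is negative: f = −9.37×10⁻⁵ s⁻¹.
Component geostrophic relations (x east, y north):
u_g = −(1/(fρ)) ∂P/∂y,  v_g = (1/(fρ)) ∂P/∂x
u_g = −(−1.3×10⁻³)/(−9.37×10⁻⁵ × 1.10) = −12.6 m/s;  v_g = (−1.4×10⁻³)/(−9.37×10⁻⁵ × 1.10) = 13.6 m/s
|V_g| = √(u_g² + v_g²) = 18.5 m/s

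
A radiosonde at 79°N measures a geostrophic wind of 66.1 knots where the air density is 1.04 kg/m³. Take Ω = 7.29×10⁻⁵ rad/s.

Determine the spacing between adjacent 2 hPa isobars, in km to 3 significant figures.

39.5 km

Coriolis parameter at 79°N:
f = 2Ω sin φ = 2 × 7.29×10⁻⁵ × sin 79° = 1.43×10⁻⁴ s⁻¹
Wind speed in SI: 66.1 knots = 34.0 m/s
Geostrophic balance rearranged: |∂P/∂n| = f ρ V_g
|∂P/∂n| = 1.43×10⁻⁴ × 1.04 × 34.0 = 5.06×10⁻³ Pa/m
Isobar spacing: Δn = ΔP/|∂P/∂n| = 200 Pa / 5.06×10⁻³ Pa/m = 39514 m ≈ 39.5 km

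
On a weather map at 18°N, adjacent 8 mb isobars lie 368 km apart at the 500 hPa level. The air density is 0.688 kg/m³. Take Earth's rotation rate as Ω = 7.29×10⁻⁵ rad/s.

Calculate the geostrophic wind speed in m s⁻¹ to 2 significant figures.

70 m s⁻¹

Coriolis parameter at 18°N:
f = 2Ω sin φ = 2 × 7.29×10⁻⁵ × sin 18° = 4.51×10⁻⁵ s⁻¹
Pressure gradient: |∂P/∂n| = 800 Pa / 368000 m = 2.17×10⁻³ Pa/m
Geostrophic balance (pressure-gradient force = Coriolis force):
V_g = (1/(fρ)) |∂P/∂n| = 2.17×10⁻³ / (4.51×10⁻⁵ × 0.688) = 70.1 m/s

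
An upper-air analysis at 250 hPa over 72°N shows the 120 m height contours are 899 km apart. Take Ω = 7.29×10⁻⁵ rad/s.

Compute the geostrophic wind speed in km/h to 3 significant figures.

34.0 km/h

Coriolis parameter at 72°N:
f = 2Ω sin φ = 2 × 7.29×10⁻⁵ × sin 72° = 1.39×10⁻⁴ s⁻¹
Height gradient: |∂Z/∂n| = 120 m / 899000 m = 1.33×10⁻⁴
On a pressure surface, geostrophic balance gives V_g = (g/f)|∂Z/∂n|:
V_g = 9.81 × 1.33×10⁻⁴ / 1.39×10⁻⁴ = 9.44 m/s
Converting: 9.44 m/s × 3.6 = 34.0 km/h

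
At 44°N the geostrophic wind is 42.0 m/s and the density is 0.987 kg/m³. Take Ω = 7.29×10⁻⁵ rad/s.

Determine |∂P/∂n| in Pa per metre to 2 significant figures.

Coriolis parameter at 44°N:
f = 2Ω sin φ = 2 × 7.29×10⁻⁵ × sin 44° = 1.01×10⁻⁴ s⁻¹
Geostrophic balance rearranged: |∂P/∂n| = f ρ V_g
|∂P/∂n| = 1.01×10⁻⁴ × 0.987 × 42.0 = 4.20×10⁻³ Pa/m

4.2×10⁻³ Pa/m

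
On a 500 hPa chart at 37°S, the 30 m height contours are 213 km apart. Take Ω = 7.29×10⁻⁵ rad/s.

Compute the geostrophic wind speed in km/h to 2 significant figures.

57 km/h

Coriolis parameter at 37°S:
f = 2Ω sin φ = 2 × 7.29×10⁻⁵ × sin 37° = 8.77×10⁻⁵ s⁻¹
Height gradient: |∂Z/∂n| = 30 m / 213000 m = 1.41×10⁻⁴
On a pressure surface, geostrophic balance gives V_g = (g/f)|∂Z/∂n|:
V_g = 9.81 × 1.41×10⁻⁴ / 8.77×10⁻⁵ = 15.7 m/s
Converting: 15.7 m/s × 3.6 = 57 km/h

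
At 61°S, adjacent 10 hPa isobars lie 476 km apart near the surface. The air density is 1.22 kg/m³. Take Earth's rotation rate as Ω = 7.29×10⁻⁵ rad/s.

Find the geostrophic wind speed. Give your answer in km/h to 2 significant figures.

49 km/h

Coriolis parameter at 61°S:
f = 2Ω sin φ = 2 × 7.29×10⁻⁵ × sin 61° = 1.28×10⁻⁴ s⁻¹
Pressure gradient: |∂P/∂n| = 1000 Pa / 476000 m = 2.10×10⁻³ Pa/m
Geostrophic balance (pressure-gradient force = Coriolis force):
V_g = (1/(fρ)) |∂P/∂n| = 2.10×10⁻³ / (1.28×10⁻⁴ × 1.22) = 13.5 m/s
Converting: 13.5 m/s × 3.6 = 49 km/h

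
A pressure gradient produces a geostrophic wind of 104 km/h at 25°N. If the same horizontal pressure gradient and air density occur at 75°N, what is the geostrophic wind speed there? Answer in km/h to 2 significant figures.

With the same pressure gradient and density, V_g ∝ 1/f ∝ 1/sin φ.
V₂ = V₁ · sin φ₁ / sin φ₂ = 104 × sin 25° / sin 75°
V₂ = 104 × 0.4226/0.9659 = 46 km/h

46 km/h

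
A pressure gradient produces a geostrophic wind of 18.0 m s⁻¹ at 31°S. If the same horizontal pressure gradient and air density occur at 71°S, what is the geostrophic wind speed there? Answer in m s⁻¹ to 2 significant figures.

9.8 m s⁻¹

With the same pressure gradient and density, V_g ∝ 1/f ∝ 1/sin φ.
V₂ = V₁ · sin φ₁ / sin φ₂ = 18.0 × sin 31° / sin 71°
V₂ = 18.0 × 0.5150/0.9455 = 9.8 m s⁻¹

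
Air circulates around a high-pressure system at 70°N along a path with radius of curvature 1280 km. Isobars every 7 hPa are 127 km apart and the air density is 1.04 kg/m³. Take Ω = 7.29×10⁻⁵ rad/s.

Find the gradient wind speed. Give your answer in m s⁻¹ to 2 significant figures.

Coriolis parameter at 70°N:
f = 2Ω sin φ = 2 × 7.29×10⁻⁵ × sin 70° = 1.37×10⁻⁴ s⁻¹
Pressure gradient: |∂P/∂n| = 700 Pa / 127000 m = 5.51×10⁻³ Pa/m
Geostrophic speed: V_g = |∂P/∂n|/(fρ) = 5.51×10⁻³/(1.37×10⁻⁴ × 1.04) = 38.7 m/s
Around a high, pressure-gradient force acts outward with centrifugal, so Coriolis balances both:
fV = (1/ρ)|∂P/∂n| + V²/R  →  V² − fR·V + fR·V_g = 0
With fR = 1.37×10⁻⁴ × 1280×10³ m = 175 m/s:
V = [fR − √((fR)² − 4 fR V_g)]/2 = [175 − √(175² − 4×175×38.7)]/2 = 57.6 m/s
Supergeostrophic (V > V_g = 38.7 m/s), as expected around a high.

58 m s⁻¹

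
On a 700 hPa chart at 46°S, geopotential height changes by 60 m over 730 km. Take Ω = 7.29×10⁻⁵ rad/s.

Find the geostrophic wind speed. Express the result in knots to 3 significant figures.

Coriolis parameter at 46°S:
f = 2Ω sin φ = 2 × 7.29×10⁻⁵ × sin 46° = 1.05×10⁻⁴ s⁻¹
Height gradient: |∂Z/∂n| = 60 m / 730000 m = 8.22×10⁻⁵
On a pressure surface, geostrophic balance gives V_g = (g/f)|∂Z/∂n|:
V_g = 9.81 × 8.22×10⁻⁵ / 1.05×10⁻⁴ = 7.69 m/s
Converting: 7.69 m/s × 1.944 = 14.9 knots

14.9 knots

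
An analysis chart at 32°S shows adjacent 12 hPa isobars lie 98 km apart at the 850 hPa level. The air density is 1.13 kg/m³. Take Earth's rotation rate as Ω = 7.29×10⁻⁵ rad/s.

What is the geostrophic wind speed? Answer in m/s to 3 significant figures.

140 m/s

Coriolis parameter at 32°S:
f = 2Ω sin φ = 2 × 7.29×10⁻⁵ × sin 32° = 7.73×10⁻⁵ s⁻¹
Pressure gradient: |∂P/∂n| = 1200 Pa / 98000 m = 1.22×10⁻² Pa/m
Geostrophic balance (pressure-gradient force = Coriolis force):
V_g = (1/(fρ)) |∂P/∂n| = 1.22×10⁻² / (7.73×10⁻⁵ × 1.13) = 140 m/s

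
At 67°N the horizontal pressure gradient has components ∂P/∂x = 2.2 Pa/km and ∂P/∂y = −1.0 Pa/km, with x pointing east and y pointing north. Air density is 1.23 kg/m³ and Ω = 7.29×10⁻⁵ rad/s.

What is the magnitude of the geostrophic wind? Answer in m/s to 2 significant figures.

15 m/s

Coriolis parameter at 67°N:
f = 2Ω sin φ = 2 × 7.29×10⁻⁵ × sin 67° = 1.34×10⁻⁴ s⁻¹
Component geostrophic relations (x east, y north):
u_g = −(1/(fρ)) ∂P/∂y,  v_g = (1/(fρ)) ∂P/∂x
u_g = −(−1.0×10⁻³)/(1.34×10⁻⁴ × 1.23) = 6.06 m/s;  v_g = (2.2×10⁻³)/(1.34×10⁻⁴ × 1.23) = 13.3 m/s
|V_g| = √(u_g² + v_g²) = 14.6 m/s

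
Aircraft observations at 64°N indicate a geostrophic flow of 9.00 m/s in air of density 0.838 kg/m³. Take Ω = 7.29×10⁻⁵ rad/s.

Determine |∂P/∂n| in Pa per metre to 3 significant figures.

9.88×10⁻⁴ Pa/m

Coriolis parameter at 64°N:
f = 2Ω sin φ = 2 × 7.29×10⁻⁵ × sin 64° = 1.31×10⁻⁴ s⁻¹
Geostrophic balance rearranged: |∂P/∂n| = f ρ V_g
|∂P/∂n| = 1.31×10⁻⁴ × 0.838 × 9.00 = 9.88×10⁻⁴ Pa/m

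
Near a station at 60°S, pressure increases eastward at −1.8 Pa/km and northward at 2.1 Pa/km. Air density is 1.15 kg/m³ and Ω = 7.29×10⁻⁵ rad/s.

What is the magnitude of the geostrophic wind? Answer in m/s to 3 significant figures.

Coriolis parameter at 60°S:
f = 2Ω sin φ = 2 × 7.29×10⁻⁵ × sin 60° = 1.26×10⁻⁴ s⁻¹
In the Southern Hemisphere f is negative: f = −1.26×10⁻⁴ s⁻¹.
Component geostrophic relations (x east, y north):
u_g = −(1/(fρ)) ∂P/∂y,  v_g = (1/(fρ)) ∂P/∂x
u_g = −(2.1×10⁻³)/(−1.26×10⁻⁴ × 1.15) = 14.5 m/s;  v_g = (−1.8×10⁻³)/(−1.26×10⁻⁴ × 1.15) = 12.4 m/s
|V_g| = √(u_g² + v_g²) = 19.0 m/s

19.0 m/s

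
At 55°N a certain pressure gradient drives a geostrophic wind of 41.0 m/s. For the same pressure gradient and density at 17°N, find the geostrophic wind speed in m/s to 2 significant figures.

With the same pressure gradient and density, V_g ∝ 1/f ∝ 1/sin φ.
V₂ = V₁ · sin φ₁ / sin φ₂ = 41.0 × sin 55° / sin 17°
V₂ = 41.0 × 0.8192/0.2924 = 110 m/s

110 m/s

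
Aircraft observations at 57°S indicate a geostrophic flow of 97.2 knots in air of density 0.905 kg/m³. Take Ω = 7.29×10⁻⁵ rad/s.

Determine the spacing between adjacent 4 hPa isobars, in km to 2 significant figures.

Coriolis parameter at 57°S:
f = 2Ω sin φ = 2 × 7.29×10⁻⁵ × sin 57° = 1.22×10⁻⁴ s⁻¹
Wind speed in SI: 97.2 knots = 50.0 m/s
Geostrophic balance rearranged: |∂P/∂n| = f ρ V_g
|∂P/∂n| = 1.22×10⁻⁴ × 0.905 × 50.0 = 5.53×10⁻³ Pa/m
Isobar spacing: Δn = ΔP/|∂P/∂n| = 400 Pa / 5.53×10⁻³ Pa/m = 72287 m ≈ 72 km

72 km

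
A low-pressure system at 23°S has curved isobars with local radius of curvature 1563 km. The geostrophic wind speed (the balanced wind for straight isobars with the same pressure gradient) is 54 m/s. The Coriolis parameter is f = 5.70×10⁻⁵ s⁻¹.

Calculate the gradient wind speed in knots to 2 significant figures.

74 knots

Around a low, centrifugal force acts outward with Coriolis, so pressure-gradient force balances both:
(1/ρ)|∂P/∂n| = fV + V²/R  →  V² + fR·V − fR·V_g = 0
With fR = 5.70×10⁻⁵ × 1563×10³ m = 89.1 m/s:
V = [−fR + √((fR)² + 4 fR V_g)]/2 = [−89.1 + √(89.1² + 4×89.1×54)]/2 = 37.9 m/s
Subgeostrophic (V < V_g = 54 m/s), as expected around a low.
Converting: 37.9 m/s × 1.944 = 74 knots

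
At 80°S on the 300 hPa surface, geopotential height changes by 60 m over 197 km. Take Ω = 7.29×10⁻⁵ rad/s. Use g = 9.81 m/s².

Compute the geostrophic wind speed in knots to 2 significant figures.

40 knots

Coriolis parameter at 80°S:
f = 2Ω sin φ = 2 × 7.29×10⁻⁵ × sin 80° = 1.44×10⁻⁴ s⁻¹
Height gradient: |∂Z/∂n| = 60 m / 197000 m = 3.05×10⁻⁴
On a pressure surface, geostrophic balance gives V_g = (g/f)|∂Z/∂n|:
V_g = 9.81 × 3.05×10⁻⁴ / 1.44×10⁻⁴ = 20.8 m/s
Converting: 20.8 m/s × 1.944 = 40 knots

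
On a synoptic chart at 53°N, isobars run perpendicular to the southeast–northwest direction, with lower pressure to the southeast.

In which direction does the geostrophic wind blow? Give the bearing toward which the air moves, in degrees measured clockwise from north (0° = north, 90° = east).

The pressure-gradient force points toward the southeast (bearing 135°).
Geostrophic balance: in the Northern Hemisphere the Coriolis force deflects motion to the right, so the geostrophic wind blows 90° to the right of the pressure-gradient force (low pressure on the left).
Rotating 135° by 90° clockwise gives 225° — the wind blows toward the southwest.

225°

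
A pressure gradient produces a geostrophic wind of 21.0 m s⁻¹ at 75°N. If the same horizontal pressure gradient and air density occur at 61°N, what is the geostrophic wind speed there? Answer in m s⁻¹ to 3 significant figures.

23.2 m s⁻¹

With the same pressure gradient and density, V_g ∝ 1/f ∝ 1/sin φ.
V₂ = V₁ · sin φ₁ / sin φ₂ = 21.0 × sin 75° / sin 61°
V₂ = 21.0 × 0.9659/0.8746 = 23.2 m s⁻¹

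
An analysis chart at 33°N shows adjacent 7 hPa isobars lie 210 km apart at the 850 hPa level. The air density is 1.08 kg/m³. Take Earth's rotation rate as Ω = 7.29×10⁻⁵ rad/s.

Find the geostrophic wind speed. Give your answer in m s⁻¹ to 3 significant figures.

Coriolis parameter at 33°N:
f = 2Ω sin φ = 2 × 7.29×10⁻⁵ × sin 33° = 7.94×10⁻⁵ s⁻¹
Pressure gradient: |∂P/∂n| = 700 Pa / 210000 m = 3.33×10⁻³ Pa/m
Geostrophic balance (pressure-gradient force = Coriolis force):
V_g = (1/(fρ)) |∂P/∂n| = 3.33×10⁻³ / (7.94×10⁻⁵ × 1.08) = 38.9 m/s

38.9 m s⁻¹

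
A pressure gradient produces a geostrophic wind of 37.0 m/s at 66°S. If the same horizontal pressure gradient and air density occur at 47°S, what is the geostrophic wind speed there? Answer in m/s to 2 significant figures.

With the same pressure gradient and density, V_g ∝ 1/f ∝ 1/sin φ.
V₂ = V₁ · sin φ₁ / sin φ₂ = 37.0 × sin 66° / sin 47°
V₂ = 37.0 × 0.9135/0.7314 = 46 m/s

46 m/s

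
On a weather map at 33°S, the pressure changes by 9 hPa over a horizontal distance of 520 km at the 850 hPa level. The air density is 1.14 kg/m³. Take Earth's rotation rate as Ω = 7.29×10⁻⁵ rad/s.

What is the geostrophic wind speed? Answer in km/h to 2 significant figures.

Coriolis parameter at 33°S:
f = 2Ω sin φ = 2 × 7.29×10⁻⁵ × sin 33° = 7.94×10⁻⁵ s⁻¹
Pressure gradient: |∂P/∂n| = 900 Pa / 520000 m = 1.73×10⁻³ Pa/m
Geostrophic balance (pressure-gradient force = Coriolis force):
V_g = (1/(fρ)) |∂P/∂n| = 1.73×10⁻³ / (7.94×10⁻⁵ × 1.14) = 19.1 m/s
Converting: 19.1 m/s × 3.6 = 69 km/h

69 km/h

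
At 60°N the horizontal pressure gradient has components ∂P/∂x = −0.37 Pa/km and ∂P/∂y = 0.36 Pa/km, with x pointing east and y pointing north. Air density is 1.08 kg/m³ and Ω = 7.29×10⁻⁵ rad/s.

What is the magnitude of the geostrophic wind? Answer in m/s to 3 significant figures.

Coriolis parameter at 60°N:
f = 2Ω sin φ = 2 × 7.29×10⁻⁵ × sin 60° = 1.26×10⁻⁴ s⁻¹
Component geostrophic relations (x east, y north):
u_g = −(1/(fρ)) ∂P/∂y,  v_g = (1/(fρ)) ∂P/∂x
u_g = −(0.36×10⁻³)/(1.26×10⁻⁴ × 1.08) = −2.64 m/s;  v_g = (−0.37×10⁻³)/(1.26×10⁻⁴ × 1.08) = −2.71 m/s
|V_g| = √(u_g² + v_g²) = 3.79 m/s

3.79 m/s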